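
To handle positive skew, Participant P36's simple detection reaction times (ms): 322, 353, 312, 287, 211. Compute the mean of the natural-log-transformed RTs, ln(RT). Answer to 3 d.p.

ln(RT): 5.7746, 5.8665, 5.7430, 5.6595, 5.3519
Σ ln(RT) = 28.3954
Mean = 28.3954/5 = 5.67907

5.679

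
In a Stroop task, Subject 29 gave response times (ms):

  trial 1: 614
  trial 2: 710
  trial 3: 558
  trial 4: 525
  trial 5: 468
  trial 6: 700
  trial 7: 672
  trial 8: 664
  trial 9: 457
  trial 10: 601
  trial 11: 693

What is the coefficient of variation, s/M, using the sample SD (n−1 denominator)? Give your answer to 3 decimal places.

0.152

n = 11, Σ = 6662, M = 605.6364
Σ(x−M)² = 85138.545; s = √(85138.545/10) = 92.2706
CV = 92.2706 / 605.6364 = 0.15235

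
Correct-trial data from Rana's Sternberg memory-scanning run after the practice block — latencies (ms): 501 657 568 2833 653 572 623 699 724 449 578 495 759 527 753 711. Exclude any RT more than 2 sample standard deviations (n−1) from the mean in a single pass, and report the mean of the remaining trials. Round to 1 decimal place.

617.9 ms

n = 16, ΣRT = 12102, M = 756.375
Σ(x−M)² = 4739061.75; s = √(4739061.75/15) = 562.083
Cutoffs: 756.375 ± 2·562.083 → [-367.8, 1880.5]
Outside: 2833 → excluded.
Retained (n=15): Σ = 9269, mean = 9269/15 = 617.933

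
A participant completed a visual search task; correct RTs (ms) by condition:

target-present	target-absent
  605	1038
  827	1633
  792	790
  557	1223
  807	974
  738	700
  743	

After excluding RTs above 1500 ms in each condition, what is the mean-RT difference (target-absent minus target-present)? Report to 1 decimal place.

220.9 ms

target-absent: exclude 1633
M(target-present) = 5069/7 = 724.143
M(target-absent) = 4725/5 = 945.000
Difference = 945.000 − 724.143 = 220.857 ms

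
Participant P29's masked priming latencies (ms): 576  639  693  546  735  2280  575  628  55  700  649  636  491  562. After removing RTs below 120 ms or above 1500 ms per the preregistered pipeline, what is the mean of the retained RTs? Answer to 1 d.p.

Excluded: 55, 2280
Retained (n=12): Σ = 7430
Mean = 7430/12 = 619.1667

619.2 ms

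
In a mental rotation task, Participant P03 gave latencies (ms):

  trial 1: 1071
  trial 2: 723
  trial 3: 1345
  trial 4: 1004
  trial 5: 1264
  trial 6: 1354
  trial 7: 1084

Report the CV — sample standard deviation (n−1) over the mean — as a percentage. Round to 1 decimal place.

20.0%

n = 7, Σ = 7845, M = 1120.7143
Σ(x−M)² = 300875.429; s = √(300875.429/6) = 223.9328
CV = 223.9328 / 1120.7143 = 0.19981 = 19.981%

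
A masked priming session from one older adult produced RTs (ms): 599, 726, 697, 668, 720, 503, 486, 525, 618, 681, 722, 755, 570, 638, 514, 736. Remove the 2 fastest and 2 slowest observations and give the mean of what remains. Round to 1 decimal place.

Sorted: 486, 503, 514, 525, 570, 599, 618, 638, 668, 681, 697, 720, 722, 726, 736, 755
Drop lowest 2 (486, 503) and highest 2 (736, 755)
Remaining (n=12): Σ = 7678, mean = 7678/12 = 639.833

639.8 ms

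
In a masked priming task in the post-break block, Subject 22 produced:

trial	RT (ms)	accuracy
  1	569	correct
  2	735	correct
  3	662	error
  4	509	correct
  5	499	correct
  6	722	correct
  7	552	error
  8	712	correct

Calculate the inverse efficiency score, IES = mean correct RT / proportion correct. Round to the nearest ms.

832 ms

Correct trials (n=6): 569, 735, 509, 499, 722, 712
Mean correct RT = 3746/6 = 624.3333 ms
Proportion correct = 6/8
IES = 624.3333 / (6/8) = 832.444 ms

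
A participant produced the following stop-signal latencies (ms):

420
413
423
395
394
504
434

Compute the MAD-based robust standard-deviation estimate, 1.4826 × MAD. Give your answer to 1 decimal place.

Sorted: 394, 395, 413, 420, 423, 434, 504 → median = 420
|x − 420| sorted: 0, 3, 7, 14, 25, 26, 84 → MAD = 14
Robust SD ≈ 1.4826 × 14 = 20.756

20.8 ms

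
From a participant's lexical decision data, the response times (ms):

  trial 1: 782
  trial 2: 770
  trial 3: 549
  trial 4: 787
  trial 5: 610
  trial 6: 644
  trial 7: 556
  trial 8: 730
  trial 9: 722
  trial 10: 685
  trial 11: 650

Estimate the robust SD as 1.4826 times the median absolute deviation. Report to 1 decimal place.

111.2 ms

Sorted: 549, 556, 610, 644, 650, 685, 722, 730, 770, 782, 787 → median = 685
|x − 685| sorted: 0, 35, 37, 41, 45, 75, 85, 97, 102, 129, 136 → MAD = 75
Robust SD ≈ 1.4826 × 75 = 111.195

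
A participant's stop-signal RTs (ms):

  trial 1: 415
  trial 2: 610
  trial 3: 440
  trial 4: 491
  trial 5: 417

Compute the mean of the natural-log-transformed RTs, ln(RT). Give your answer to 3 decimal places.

ln(RT): 6.0283, 6.4135, 6.0868, 6.1964, 6.0331
Σ ln(RT) = 30.7580
Mean = 30.7580/5 = 6.15161

6.152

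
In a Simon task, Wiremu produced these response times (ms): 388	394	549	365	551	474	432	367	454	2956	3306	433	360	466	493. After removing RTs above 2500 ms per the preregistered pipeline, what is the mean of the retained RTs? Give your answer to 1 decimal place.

440.5 ms

Excluded: 2956, 3306
Retained (n=13): Σ = 5726
Mean = 5726/13 = 440.4615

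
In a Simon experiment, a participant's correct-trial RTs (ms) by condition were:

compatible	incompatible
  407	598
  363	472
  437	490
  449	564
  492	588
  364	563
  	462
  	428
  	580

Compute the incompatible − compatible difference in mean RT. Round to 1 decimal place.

M(compatible) = 2512/6 = 418.667
M(incompatible) = 4745/9 = 527.222
Difference = 527.222 − 418.667 = 108.556 ms

108.6 ms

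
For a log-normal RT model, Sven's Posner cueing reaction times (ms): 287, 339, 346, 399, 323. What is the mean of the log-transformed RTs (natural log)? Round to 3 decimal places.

5.820

ln(RT): 5.6595, 5.8260, 5.8464, 5.9890, 5.7777
Σ ln(RT) = 29.0985
Mean = 29.0985/5 = 5.81971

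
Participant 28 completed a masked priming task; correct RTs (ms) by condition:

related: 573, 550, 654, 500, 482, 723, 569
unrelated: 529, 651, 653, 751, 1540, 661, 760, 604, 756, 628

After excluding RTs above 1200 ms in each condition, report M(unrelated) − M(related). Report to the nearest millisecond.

unrelated: exclude 1540
M(related) = 4051/7 = 578.714
M(unrelated) = 5993/9 = 665.889
Difference = 665.889 − 578.714 = 87.175 ms

87 ms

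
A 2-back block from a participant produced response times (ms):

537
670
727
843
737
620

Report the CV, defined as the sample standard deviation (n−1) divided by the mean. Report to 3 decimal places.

n = 6, Σ = 4134, M = 689.0000
Σ(x−M)² = 55690.000; s = √(55690.000/5) = 105.5367
CV = 105.5367 / 689.0000 = 0.15317

0.153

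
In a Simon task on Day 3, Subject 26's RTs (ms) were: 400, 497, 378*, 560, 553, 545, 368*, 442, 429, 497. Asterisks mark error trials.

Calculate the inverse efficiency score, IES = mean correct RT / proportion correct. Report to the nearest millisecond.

613 ms

Correct trials (n=8): 400, 497, 560, 553, 545, 442, 429, 497
Mean correct RT = 3923/8 = 490.3750 ms
Proportion correct = 8/10
IES = 490.3750 / (8/10) = 612.969 ms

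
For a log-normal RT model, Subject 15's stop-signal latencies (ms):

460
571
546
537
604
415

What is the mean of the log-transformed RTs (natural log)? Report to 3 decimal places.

6.250

ln(RT): 6.1312, 6.3474, 6.3026, 6.2860, 6.4036, 6.0283
Σ ln(RT) = 37.4991
Mean = 37.4991/6 = 6.24985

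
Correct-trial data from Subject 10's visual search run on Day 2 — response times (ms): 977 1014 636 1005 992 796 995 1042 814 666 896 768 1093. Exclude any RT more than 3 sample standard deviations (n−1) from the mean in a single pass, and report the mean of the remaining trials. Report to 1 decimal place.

899.5 ms

n = 13, ΣRT = 11694, M = 899.538
Σ(x−M)² = 264953.23; s = √(264953.23/12) = 148.592
Cutoffs: 899.538 ± 3·148.592 → [453.8, 1345.3]
No RTs fall outside the cutoffs; all 13 retained. Mean = 11694/13 = 899.538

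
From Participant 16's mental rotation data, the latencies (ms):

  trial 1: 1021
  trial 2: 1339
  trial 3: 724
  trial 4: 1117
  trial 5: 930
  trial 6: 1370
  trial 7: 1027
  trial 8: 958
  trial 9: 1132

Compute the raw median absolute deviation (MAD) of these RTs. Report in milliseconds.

97 ms

Sorted: 724, 930, 958, 1021, 1027, 1117, 1132, 1339, 1370 → median = 1027
|x − 1027|: 6, 312, 303, 90, 97, 343, 0, 69, 105
Sorted deviations: 0, 6, 69, 90, 97, 105, 303, 312, 343 → MAD = 97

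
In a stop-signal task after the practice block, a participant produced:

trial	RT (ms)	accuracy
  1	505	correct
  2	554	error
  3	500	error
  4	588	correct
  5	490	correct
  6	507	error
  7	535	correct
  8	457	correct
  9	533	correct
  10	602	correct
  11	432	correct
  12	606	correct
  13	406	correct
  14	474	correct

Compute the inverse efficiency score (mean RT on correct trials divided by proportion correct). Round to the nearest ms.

Correct trials (n=11): 505, 588, 490, 535, 457, 533, 602, 432, 606, 406, 474
Mean correct RT = 5628/11 = 511.6364 ms
Proportion correct = 11/14
IES = 511.6364 / (11/14) = 651.174 ms

651 ms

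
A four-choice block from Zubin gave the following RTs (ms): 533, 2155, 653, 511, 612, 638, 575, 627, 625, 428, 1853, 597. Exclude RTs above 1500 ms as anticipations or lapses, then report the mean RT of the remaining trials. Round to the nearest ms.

580 ms

Excluded: 1853, 2155
Retained (n=10): Σ = 5799
Mean = 5799/10 = 579.9000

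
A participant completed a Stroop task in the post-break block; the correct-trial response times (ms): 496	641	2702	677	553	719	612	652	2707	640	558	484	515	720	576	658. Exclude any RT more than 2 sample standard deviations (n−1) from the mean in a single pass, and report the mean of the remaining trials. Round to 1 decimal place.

n = 16, ΣRT = 13910, M = 869.375
Σ(x−M)² = 7776875.75; s = √(7776875.75/15) = 720.041
Cutoffs: 869.375 ± 2·720.041 → [-570.7, 2309.5]
Outside: 2702, 2707 → excluded.
Retained (n=14): Σ = 8501, mean = 8501/14 = 607.214

607.2 ms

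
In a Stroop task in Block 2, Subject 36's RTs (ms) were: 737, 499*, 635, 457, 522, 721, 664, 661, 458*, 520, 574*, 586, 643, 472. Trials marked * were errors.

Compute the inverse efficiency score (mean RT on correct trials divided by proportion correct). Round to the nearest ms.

766 ms

Correct trials (n=11): 737, 635, 457, 522, 721, 664, 661, 520, 586, 643, 472
Mean correct RT = 6618/11 = 601.6364 ms
Proportion correct = 11/14
IES = 601.6364 / (11/14) = 765.719 ms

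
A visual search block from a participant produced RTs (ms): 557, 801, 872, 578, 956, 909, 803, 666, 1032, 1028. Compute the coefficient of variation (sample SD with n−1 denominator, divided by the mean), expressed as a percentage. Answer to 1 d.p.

n = 10, Σ = 8202, M = 820.2000
Σ(x−M)² = 269427.600; s = √(269427.600/9) = 173.0214
CV = 173.0214 / 820.2000 = 0.21095 = 21.095%

21.1%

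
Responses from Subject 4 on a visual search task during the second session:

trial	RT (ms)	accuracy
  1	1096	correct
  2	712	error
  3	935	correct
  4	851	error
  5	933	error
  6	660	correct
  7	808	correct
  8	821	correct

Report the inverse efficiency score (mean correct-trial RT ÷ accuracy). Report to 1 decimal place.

Correct trials (n=5): 1096, 935, 660, 808, 821
Mean correct RT = 4320/5 = 864.0000 ms
Proportion correct = 5/8
IES = 864.0000 / (5/8) = 1382.400 ms

1382.4 ms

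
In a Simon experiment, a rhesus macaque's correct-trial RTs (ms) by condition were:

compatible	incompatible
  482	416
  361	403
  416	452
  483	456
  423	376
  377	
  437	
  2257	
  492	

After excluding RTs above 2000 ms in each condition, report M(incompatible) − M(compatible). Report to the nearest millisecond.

-13 ms

compatible: exclude 2257
M(compatible) = 3471/8 = 433.875
M(incompatible) = 2103/5 = 420.600
Difference = 420.600 − 433.875 = -13.275 ms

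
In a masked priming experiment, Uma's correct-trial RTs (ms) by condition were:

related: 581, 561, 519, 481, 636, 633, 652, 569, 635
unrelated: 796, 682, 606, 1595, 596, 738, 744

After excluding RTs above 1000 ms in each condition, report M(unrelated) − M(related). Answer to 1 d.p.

108.4 ms

unrelated: exclude 1595
M(related) = 5267/9 = 585.222
M(unrelated) = 4162/6 = 693.667
Difference = 693.667 − 585.222 = 108.444 ms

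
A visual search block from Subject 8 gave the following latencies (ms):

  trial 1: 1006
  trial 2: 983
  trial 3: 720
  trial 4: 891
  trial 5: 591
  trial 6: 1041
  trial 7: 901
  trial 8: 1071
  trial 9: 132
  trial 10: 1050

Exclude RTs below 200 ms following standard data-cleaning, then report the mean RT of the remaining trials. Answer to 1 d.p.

Excluded: 132
Retained (n=9): Σ = 8254
Mean = 8254/9 = 917.1111

917.1 ms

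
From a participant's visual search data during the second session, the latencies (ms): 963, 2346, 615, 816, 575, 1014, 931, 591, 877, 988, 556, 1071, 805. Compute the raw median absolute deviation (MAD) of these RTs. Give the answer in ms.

137 ms

Sorted: 556, 575, 591, 615, 805, 816, 877, 931, 963, 988, 1014, 1071, 2346 → median = 877
|x − 877|: 86, 1469, 262, 61, 302, 137, 54, 286, 0, 111, 321, 194, 72
Sorted deviations: 0, 54, 61, 72, 86, 111, 137, 194, 262, 286, 302, 321, 1469 → MAD = 137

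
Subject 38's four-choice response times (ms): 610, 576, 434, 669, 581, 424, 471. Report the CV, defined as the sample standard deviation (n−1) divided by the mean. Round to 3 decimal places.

n = 7, Σ = 3765, M = 537.8571
Σ(x−M)² = 53938.857; s = √(53938.857/6) = 94.8146
CV = 94.8146 / 537.8571 = 0.17628

0.176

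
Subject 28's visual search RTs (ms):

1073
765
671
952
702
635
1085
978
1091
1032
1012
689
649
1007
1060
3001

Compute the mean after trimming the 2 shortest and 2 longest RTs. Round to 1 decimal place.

Sorted: 635, 649, 671, 689, 702, 765, 952, 978, 1007, 1012, 1032, 1060, 1073, 1085, 1091, 3001
Drop lowest 2 (635, 649) and highest 2 (1091, 3001)
Remaining (n=12): Σ = 11026, mean = 11026/12 = 918.833

918.8 ms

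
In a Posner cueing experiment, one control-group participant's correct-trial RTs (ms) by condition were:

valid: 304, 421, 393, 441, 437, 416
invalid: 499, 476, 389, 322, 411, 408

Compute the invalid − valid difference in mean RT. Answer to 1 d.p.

M(valid) = 2412/6 = 402.000
M(invalid) = 2505/6 = 417.500
Difference = 417.500 − 402.000 = 15.500 ms

15.5 ms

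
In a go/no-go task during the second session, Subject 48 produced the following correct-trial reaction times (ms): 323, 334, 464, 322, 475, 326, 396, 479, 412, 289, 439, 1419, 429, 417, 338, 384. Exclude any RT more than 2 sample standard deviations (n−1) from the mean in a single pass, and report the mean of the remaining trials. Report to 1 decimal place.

n = 16, ΣRT = 7246, M = 452.875
Σ(x−M)² = 1050667.75; s = √(1050667.75/15) = 264.659
Cutoffs: 452.875 ± 2·264.659 → [-76.4, 982.2]
Outside: 1419 → excluded.
Retained (n=15): Σ = 5827, mean = 5827/15 = 388.467

388.5 ms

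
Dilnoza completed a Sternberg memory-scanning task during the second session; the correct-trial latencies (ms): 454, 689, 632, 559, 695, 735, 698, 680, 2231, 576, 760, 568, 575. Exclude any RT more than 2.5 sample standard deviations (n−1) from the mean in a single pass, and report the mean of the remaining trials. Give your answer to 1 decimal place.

635.1 ms

n = 13, ΣRT = 9852, M = 757.846
Σ(x−M)² = 2439281.69; s = √(2439281.69/12) = 450.859
Cutoffs: 757.846 ± 2.5·450.859 → [-369.3, 1885.0]
Outside: 2231 → excluded.
Retained (n=12): Σ = 7621, mean = 7621/12 = 635.083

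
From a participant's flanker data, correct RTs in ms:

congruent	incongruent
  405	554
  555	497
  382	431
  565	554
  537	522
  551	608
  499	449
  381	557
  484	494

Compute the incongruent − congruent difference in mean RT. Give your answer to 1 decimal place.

M(congruent) = 4359/9 = 484.333
M(incongruent) = 4666/9 = 518.444
Difference = 518.444 − 484.333 = 34.111 ms

34.1 ms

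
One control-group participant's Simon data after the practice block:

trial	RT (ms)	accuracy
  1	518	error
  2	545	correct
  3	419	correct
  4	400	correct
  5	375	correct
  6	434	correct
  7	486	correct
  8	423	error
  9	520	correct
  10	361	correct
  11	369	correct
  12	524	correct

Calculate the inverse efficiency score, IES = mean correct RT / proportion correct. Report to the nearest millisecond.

Correct trials (n=10): 545, 419, 400, 375, 434, 486, 520, 361, 369, 524
Mean correct RT = 4433/10 = 443.3000 ms
Proportion correct = 10/12
IES = 443.3000 / (10/12) = 531.960 ms

532 ms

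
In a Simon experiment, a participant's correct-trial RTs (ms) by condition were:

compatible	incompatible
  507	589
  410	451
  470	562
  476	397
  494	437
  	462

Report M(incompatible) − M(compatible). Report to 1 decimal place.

M(compatible) = 2357/5 = 471.400
M(incompatible) = 2898/6 = 483.000
Difference = 483.000 − 471.400 = 11.600 ms

11.6 ms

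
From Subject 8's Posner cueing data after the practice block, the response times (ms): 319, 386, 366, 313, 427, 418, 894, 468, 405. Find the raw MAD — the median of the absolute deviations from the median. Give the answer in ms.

39 ms

Sorted: 313, 319, 366, 386, 405, 418, 427, 468, 894 → median = 405
|x − 405|: 86, 19, 39, 92, 22, 13, 489, 63, 0
Sorted deviations: 0, 13, 19, 22, 39, 63, 86, 92, 489 → MAD = 39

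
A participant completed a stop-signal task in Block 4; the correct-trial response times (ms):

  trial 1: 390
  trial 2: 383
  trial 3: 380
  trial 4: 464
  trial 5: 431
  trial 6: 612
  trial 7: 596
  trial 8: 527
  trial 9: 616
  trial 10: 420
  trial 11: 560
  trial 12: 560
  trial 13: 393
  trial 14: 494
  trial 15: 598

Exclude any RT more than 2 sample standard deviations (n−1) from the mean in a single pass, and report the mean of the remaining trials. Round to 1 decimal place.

494.9 ms

n = 15, ΣRT = 7424, M = 494.933
Σ(x−M)² = 116494.93; s = √(116494.93/14) = 91.220
Cutoffs: 494.933 ± 2·91.220 → [312.5, 677.4]
No RTs fall outside the cutoffs; all 15 retained. Mean = 7424/15 = 494.933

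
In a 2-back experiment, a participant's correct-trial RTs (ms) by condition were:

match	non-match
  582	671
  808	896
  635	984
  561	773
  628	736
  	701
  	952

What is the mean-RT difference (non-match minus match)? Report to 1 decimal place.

173.3 ms

M(match) = 3214/5 = 642.800
M(non-match) = 5713/7 = 816.143
Difference = 816.143 − 642.800 = 173.343 ms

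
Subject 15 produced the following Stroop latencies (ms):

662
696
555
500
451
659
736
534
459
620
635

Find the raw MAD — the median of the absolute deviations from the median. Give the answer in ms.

Sorted: 451, 459, 500, 534, 555, 620, 635, 659, 662, 696, 736 → median = 620
|x − 620|: 42, 76, 65, 120, 169, 39, 116, 86, 161, 0, 15
Sorted deviations: 0, 15, 39, 42, 65, 76, 86, 116, 120, 161, 169 → MAD = 76

76 ms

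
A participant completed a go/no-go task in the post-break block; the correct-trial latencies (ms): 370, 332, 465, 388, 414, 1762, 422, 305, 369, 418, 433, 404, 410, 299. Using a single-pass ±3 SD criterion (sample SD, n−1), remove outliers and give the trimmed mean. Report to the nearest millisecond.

387 ms

n = 14, ΣRT = 6791, M = 485.071
Σ(x−M)² = 1786012.93; s = √(1786012.93/13) = 370.656
Cutoffs: 485.071 ± 3·370.656 → [-626.9, 1597.0]
Outside: 1762 → excluded.
Retained (n=13): Σ = 5029, mean = 5029/13 = 386.846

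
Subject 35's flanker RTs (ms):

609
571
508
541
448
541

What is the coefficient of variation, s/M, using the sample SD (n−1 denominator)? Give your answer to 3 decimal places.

0.103

n = 6, Σ = 3218, M = 536.3333
Σ(x−M)² = 15131.333; s = √(15131.333/5) = 55.0115
CV = 55.0115 / 536.3333 = 0.10257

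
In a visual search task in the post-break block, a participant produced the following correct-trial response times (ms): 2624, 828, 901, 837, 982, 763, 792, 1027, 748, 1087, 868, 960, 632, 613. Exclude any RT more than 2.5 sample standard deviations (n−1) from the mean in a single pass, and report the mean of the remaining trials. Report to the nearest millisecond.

849 ms

n = 14, ΣRT = 13662, M = 975.857
Σ(x−M)² = 3170945.71; s = √(3170945.71/13) = 493.881
Cutoffs: 975.857 ± 2.5·493.881 → [-258.8, 2210.6]
Outside: 2624 → excluded.
Retained (n=13): Σ = 11038, mean = 11038/13 = 849.077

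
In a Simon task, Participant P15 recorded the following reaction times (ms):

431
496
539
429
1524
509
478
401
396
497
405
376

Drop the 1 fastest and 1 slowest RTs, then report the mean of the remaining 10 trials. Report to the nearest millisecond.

Sorted: 376, 396, 401, 405, 429, 431, 478, 496, 497, 509, 539, 1524
Drop lowest 1 (376) and highest 1 (1524)
Remaining (n=10): Σ = 4581, mean = 4581/10 = 458.100

458 ms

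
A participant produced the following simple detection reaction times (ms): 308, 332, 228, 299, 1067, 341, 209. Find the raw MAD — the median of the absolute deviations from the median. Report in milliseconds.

Sorted: 209, 228, 299, 308, 332, 341, 1067 → median = 308
|x − 308|: 0, 24, 80, 9, 759, 33, 99
Sorted deviations: 0, 9, 24, 33, 80, 99, 759 → MAD = 33

33 ms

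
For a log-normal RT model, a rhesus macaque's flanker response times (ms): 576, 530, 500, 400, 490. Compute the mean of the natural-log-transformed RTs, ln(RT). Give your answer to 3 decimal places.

6.206

ln(RT): 6.3561, 6.2729, 6.2146, 5.9915, 6.1944
Σ ln(RT) = 31.0295
Mean = 31.0295/5 = 6.20589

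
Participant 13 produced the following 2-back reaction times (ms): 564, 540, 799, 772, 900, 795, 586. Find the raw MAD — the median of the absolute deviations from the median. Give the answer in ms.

Sorted: 540, 564, 586, 772, 795, 799, 900 → median = 772
|x − 772|: 208, 232, 27, 0, 128, 23, 186
Sorted deviations: 0, 23, 27, 128, 186, 208, 232 → MAD = 128

128 ms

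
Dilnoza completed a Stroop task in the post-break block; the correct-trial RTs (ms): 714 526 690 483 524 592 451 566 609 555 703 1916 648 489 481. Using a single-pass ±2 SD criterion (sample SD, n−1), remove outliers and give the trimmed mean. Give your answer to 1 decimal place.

573.6 ms

n = 15, ΣRT = 9947, M = 663.133
Σ(x−M)² = 1783027.73; s = √(1783027.73/14) = 356.874
Cutoffs: 663.133 ± 2·356.874 → [-50.6, 1376.9]
Outside: 1916 → excluded.
Retained (n=14): Σ = 8031, mean = 8031/14 = 573.643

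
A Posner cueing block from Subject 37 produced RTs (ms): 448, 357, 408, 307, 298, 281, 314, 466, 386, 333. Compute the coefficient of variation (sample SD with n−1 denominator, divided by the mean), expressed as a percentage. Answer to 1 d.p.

n = 10, Σ = 3598, M = 359.8000
Σ(x−M)² = 37707.600; s = √(37707.600/9) = 64.7281
CV = 64.7281 / 359.8000 = 0.17990 = 17.990%

18.0%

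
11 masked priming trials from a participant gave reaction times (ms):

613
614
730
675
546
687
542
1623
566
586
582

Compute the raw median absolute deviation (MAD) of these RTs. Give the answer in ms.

62 ms

Sorted: 542, 546, 566, 582, 586, 613, 614, 675, 687, 730, 1623 → median = 613
|x − 613|: 0, 1, 117, 62, 67, 74, 71, 1010, 47, 27, 31
Sorted deviations: 0, 1, 27, 31, 47, 62, 67, 71, 74, 117, 1010 → MAD = 62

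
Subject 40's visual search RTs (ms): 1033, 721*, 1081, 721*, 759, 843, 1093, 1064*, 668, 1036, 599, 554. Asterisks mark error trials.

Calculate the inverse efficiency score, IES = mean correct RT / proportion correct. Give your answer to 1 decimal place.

1135.7 ms

Correct trials (n=9): 1033, 1081, 759, 843, 1093, 668, 1036, 599, 554
Mean correct RT = 7666/9 = 851.7778 ms
Proportion correct = 9/12
IES = 851.7778 / (9/12) = 1135.704 ms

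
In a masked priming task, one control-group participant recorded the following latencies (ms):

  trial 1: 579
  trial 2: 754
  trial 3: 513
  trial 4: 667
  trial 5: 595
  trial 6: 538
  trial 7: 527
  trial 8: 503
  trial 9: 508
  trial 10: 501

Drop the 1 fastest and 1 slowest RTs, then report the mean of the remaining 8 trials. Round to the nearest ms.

Sorted: 501, 503, 508, 513, 527, 538, 579, 595, 667, 754
Drop lowest 1 (501) and highest 1 (754)
Remaining (n=8): Σ = 4430, mean = 4430/8 = 553.750

554 ms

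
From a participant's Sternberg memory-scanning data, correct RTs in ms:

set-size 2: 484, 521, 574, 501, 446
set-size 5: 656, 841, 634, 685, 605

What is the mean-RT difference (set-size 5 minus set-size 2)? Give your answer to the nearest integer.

179 ms

M(set-size 2) = 2526/5 = 505.200
M(set-size 5) = 3421/5 = 684.200
Difference = 684.200 − 505.200 = 179.000 ms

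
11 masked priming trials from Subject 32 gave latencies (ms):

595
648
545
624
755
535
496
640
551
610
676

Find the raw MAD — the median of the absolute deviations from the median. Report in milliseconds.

59 ms

Sorted: 496, 535, 545, 551, 595, 610, 624, 640, 648, 676, 755 → median = 610
|x − 610|: 15, 38, 65, 14, 145, 75, 114, 30, 59, 0, 66
Sorted deviations: 0, 14, 15, 30, 38, 59, 65, 66, 75, 114, 145 → MAD = 59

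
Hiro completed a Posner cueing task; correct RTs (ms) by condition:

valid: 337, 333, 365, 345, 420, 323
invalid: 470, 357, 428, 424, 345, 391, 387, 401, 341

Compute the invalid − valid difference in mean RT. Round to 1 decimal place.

M(valid) = 2123/6 = 353.833
M(invalid) = 3544/9 = 393.778
Difference = 393.778 − 353.833 = 39.944 ms

39.9 ms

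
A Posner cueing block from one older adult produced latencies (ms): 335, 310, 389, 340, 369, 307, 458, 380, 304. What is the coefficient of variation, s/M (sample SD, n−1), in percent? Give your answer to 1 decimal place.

14.1%

n = 9, Σ = 3192, M = 354.6667
Σ(x−M)² = 20140.000; s = √(20140.000/8) = 50.1747
CV = 50.1747 / 354.6667 = 0.14147 = 14.147%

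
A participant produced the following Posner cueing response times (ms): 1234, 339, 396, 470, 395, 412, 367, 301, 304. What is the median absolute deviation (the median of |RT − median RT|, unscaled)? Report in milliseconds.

56 ms

Sorted: 301, 304, 339, 367, 395, 396, 412, 470, 1234 → median = 395
|x − 395|: 839, 56, 1, 75, 0, 17, 28, 94, 91
Sorted deviations: 0, 1, 17, 28, 56, 75, 91, 94, 839 → MAD = 56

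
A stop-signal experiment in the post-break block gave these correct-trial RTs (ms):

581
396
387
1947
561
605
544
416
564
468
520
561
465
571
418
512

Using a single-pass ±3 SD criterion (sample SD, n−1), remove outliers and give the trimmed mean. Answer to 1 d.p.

504.6 ms

n = 16, ΣRT = 9516, M = 594.750
Σ(x−M)² = 2026427.00; s = √(2026427.00/15) = 367.553
Cutoffs: 594.750 ± 3·367.553 → [-507.9, 1697.4]
Outside: 1947 → excluded.
Retained (n=15): Σ = 7569, mean = 7569/15 = 504.600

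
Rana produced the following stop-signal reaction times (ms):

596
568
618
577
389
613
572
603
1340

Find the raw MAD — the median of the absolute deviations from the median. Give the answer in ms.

22 ms

Sorted: 389, 568, 572, 577, 596, 603, 613, 618, 1340 → median = 596
|x − 596|: 0, 28, 22, 19, 207, 17, 24, 7, 744
Sorted deviations: 0, 7, 17, 19, 22, 24, 28, 207, 744 → MAD = 22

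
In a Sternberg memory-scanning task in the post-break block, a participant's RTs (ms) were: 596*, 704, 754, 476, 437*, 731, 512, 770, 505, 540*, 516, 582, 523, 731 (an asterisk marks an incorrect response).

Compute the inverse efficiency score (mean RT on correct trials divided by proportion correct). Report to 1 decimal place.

787.2 ms

Correct trials (n=11): 704, 754, 476, 731, 512, 770, 505, 516, 582, 523, 731
Mean correct RT = 6804/11 = 618.5455 ms
Proportion correct = 11/14
IES = 618.5455 / (11/14) = 787.240 ms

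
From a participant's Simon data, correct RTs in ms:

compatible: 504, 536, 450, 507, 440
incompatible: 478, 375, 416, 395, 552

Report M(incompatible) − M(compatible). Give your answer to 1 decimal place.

-44.2 ms

M(compatible) = 2437/5 = 487.400
M(incompatible) = 2216/5 = 443.200
Difference = 443.200 − 487.400 = -44.200 ms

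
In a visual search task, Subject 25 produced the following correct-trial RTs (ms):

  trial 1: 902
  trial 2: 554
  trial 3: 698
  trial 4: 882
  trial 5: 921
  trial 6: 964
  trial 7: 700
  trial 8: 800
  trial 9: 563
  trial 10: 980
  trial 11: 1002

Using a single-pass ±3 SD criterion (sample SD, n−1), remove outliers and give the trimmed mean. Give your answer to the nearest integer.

n = 11, ΣRT = 8966, M = 815.091
Σ(x−M)² = 266452.91; s = √(266452.91/10) = 163.234
Cutoffs: 815.091 ± 3·163.234 → [325.4, 1304.8]
No RTs fall outside the cutoffs; all 11 retained. Mean = 8966/11 = 815.091

815 ms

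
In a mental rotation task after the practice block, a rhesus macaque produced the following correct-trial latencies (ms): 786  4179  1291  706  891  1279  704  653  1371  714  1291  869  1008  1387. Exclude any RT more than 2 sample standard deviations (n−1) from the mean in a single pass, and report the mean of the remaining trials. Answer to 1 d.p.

996.2 ms

n = 14, ΣRT = 17129, M = 1223.500
Σ(x−M)² = 10392481.50; s = √(10392481.50/13) = 894.104
Cutoffs: 1223.500 ± 2·894.104 → [-564.7, 3011.7]
Outside: 4179 → excluded.
Retained (n=13): Σ = 12950, mean = 12950/13 = 996.154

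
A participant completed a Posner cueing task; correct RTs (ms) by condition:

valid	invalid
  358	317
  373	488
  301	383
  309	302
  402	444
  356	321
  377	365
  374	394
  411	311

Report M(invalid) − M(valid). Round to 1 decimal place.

7.1 ms

M(valid) = 3261/9 = 362.333
M(invalid) = 3325/9 = 369.444
Difference = 369.444 − 362.333 = 7.111 ms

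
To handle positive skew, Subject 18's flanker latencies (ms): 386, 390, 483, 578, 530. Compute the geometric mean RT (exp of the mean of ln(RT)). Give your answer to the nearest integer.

467 ms

ln(RT): 5.9558, 5.9661, 6.1800, 6.3596, 6.2729
Mean ln(RT) = 30.7345/5 = 6.14689
Geometric mean = exp(6.14689) = 467.26 ms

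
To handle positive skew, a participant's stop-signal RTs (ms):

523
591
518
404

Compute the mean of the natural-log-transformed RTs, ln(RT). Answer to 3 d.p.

6.223

ln(RT): 6.2596, 6.3818, 6.2500, 6.0014
Σ ln(RT) = 24.8928
Mean = 24.8928/4 = 6.22320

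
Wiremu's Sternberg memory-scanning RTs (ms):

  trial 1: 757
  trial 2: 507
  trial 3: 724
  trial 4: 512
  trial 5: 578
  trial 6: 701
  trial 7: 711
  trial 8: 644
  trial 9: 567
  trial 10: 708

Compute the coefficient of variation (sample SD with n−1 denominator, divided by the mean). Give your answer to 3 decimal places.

n = 10, Σ = 6409, M = 640.9000
Σ(x−M)² = 77384.900; s = √(77384.900/9) = 92.7271
CV = 92.7271 / 640.9000 = 0.14468

0.145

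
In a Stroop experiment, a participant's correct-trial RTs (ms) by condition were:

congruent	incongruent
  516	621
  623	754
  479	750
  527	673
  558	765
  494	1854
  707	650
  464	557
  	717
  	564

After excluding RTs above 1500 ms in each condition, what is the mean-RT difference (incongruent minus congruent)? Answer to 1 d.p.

incongruent: exclude 1854
M(congruent) = 4368/8 = 546.000
M(incongruent) = 6051/9 = 672.333
Difference = 672.333 − 546.000 = 126.333 ms

126.3 ms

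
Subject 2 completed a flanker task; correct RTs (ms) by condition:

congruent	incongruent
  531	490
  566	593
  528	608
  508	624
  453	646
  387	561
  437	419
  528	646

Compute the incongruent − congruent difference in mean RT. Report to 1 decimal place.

81.1 ms

M(congruent) = 3938/8 = 492.250
M(incongruent) = 4587/8 = 573.375
Difference = 573.375 − 492.250 = 81.125 ms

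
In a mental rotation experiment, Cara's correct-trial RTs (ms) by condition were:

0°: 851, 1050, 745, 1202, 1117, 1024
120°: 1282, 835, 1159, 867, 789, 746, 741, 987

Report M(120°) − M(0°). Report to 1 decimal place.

-72.4 ms

M(0°) = 5989/6 = 998.167
M(120°) = 7406/8 = 925.750
Difference = 925.750 − 998.167 = -72.417 ms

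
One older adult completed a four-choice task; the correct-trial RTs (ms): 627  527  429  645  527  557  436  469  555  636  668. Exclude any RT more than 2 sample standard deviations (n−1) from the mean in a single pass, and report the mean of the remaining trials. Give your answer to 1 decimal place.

552.4 ms

n = 11, ΣRT = 6076, M = 552.364
Σ(x−M)² = 71542.55; s = √(71542.55/10) = 84.583
Cutoffs: 552.364 ± 2·84.583 → [383.2, 721.5]
No RTs fall outside the cutoffs; all 11 retained. Mean = 6076/11 = 552.364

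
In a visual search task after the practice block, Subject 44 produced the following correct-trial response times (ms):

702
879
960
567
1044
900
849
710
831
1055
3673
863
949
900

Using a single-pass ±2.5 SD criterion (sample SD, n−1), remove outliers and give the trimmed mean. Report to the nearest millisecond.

862 ms

n = 14, ΣRT = 14882, M = 1063.000
Σ(x−M)² = 7563690.00; s = √(7563690.00/13) = 762.773
Cutoffs: 1063.000 ± 2.5·762.773 → [-843.9, 2969.9]
Outside: 3673 → excluded.
Retained (n=13): Σ = 11209, mean = 11209/13 = 862.231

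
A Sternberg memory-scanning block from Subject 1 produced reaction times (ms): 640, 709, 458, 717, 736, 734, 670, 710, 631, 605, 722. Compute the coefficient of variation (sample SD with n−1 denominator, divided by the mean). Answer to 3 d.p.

0.124

n = 11, Σ = 7332, M = 666.5455
Σ(x−M)² = 67944.727; s = √(67944.727/10) = 82.4286
CV = 82.4286 / 666.5455 = 0.12367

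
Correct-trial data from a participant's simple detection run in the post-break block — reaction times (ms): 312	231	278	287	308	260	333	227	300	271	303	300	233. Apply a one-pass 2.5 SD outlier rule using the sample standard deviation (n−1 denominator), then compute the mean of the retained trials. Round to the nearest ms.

280 ms

n = 13, ΣRT = 3643, M = 280.231
Σ(x−M)² = 13898.31; s = √(13898.31/12) = 34.032
Cutoffs: 280.231 ± 2.5·34.032 → [195.2, 365.3]
No RTs fall outside the cutoffs; all 13 retained. Mean = 3643/13 = 280.231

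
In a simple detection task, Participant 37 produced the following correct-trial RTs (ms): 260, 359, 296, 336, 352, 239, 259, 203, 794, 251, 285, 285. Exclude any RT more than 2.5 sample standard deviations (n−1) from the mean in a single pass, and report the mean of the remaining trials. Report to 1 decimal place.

284.1 ms

n = 12, ΣRT = 3919, M = 326.583
Σ(x−M)² = 262314.92; s = √(262314.92/11) = 154.424
Cutoffs: 326.583 ± 2.5·154.424 → [-59.5, 712.6]
Outside: 794 → excluded.
Retained (n=11): Σ = 3125, mean = 3125/11 = 284.091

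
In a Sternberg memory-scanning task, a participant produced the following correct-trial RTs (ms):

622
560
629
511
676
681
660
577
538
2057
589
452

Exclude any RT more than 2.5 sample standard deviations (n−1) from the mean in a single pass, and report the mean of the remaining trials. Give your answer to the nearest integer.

n = 12, ΣRT = 8552, M = 712.667
Σ(x−M)² = 2023704.67; s = √(2023704.67/11) = 428.921
Cutoffs: 712.667 ± 2.5·428.921 → [-359.6, 1785.0]
Outside: 2057 → excluded.
Retained (n=11): Σ = 6495, mean = 6495/11 = 590.455

590 ms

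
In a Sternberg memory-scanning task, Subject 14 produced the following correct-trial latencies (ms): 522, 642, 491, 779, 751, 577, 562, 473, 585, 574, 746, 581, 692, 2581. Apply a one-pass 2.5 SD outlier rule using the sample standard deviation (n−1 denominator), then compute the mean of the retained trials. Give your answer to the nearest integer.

613 ms

n = 14, ΣRT = 10556, M = 754.000
Σ(x−M)² = 3716052.00; s = √(3716052.00/13) = 534.650
Cutoffs: 754.000 ± 2.5·534.650 → [-582.6, 2090.6]
Outside: 2581 → excluded.
Retained (n=13): Σ = 7975, mean = 7975/13 = 613.462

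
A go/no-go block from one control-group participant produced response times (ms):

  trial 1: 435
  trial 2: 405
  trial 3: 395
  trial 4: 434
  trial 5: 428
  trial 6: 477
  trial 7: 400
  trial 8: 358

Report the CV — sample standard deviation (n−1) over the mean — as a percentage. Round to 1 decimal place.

n = 8, Σ = 3332, M = 416.5000
Σ(x−M)² = 8730.000; s = √(8730.000/7) = 35.3149
CV = 35.3149 / 416.5000 = 0.08479 = 8.479%

8.5%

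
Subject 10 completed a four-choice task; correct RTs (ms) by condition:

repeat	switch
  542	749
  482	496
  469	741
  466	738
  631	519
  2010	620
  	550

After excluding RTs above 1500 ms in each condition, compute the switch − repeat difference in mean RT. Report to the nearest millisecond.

112 ms

repeat: exclude 2010
M(repeat) = 2590/5 = 518.000
M(switch) = 4413/7 = 630.429
Difference = 630.429 − 518.000 = 112.429 ms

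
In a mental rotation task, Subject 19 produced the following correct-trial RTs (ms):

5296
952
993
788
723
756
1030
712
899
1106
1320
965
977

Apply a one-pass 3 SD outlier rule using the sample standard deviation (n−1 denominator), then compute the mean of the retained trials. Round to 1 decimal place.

935.1 ms

n = 13, ΣRT = 16517, M = 1270.538
Σ(x−M)² = 17897129.23; s = √(17897129.23/12) = 1221.240
Cutoffs: 1270.538 ± 3·1221.240 → [-2393.2, 4934.3]
Outside: 5296 → excluded.
Retained (n=12): Σ = 11221, mean = 11221/12 = 935.083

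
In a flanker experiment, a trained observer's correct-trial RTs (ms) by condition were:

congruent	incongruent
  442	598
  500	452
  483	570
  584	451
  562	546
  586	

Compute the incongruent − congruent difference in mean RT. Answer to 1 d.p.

-2.8 ms

M(congruent) = 3157/6 = 526.167
M(incongruent) = 2617/5 = 523.400
Difference = 523.400 − 526.167 = -2.767 ms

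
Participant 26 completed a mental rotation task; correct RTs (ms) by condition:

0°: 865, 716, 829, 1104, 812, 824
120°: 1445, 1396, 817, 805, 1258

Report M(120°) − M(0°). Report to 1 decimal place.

M(0°) = 5150/6 = 858.333
M(120°) = 5721/5 = 1144.200
Difference = 1144.200 − 858.333 = 285.867 ms

285.9 ms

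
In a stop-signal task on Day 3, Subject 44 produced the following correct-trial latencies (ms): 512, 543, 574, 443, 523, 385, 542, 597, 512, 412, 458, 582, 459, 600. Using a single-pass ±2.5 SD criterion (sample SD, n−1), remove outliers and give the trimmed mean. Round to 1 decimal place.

n = 14, ΣRT = 7142, M = 510.143
Σ(x−M)² = 62261.71; s = √(62261.71/13) = 69.205
Cutoffs: 510.143 ± 2.5·69.205 → [337.1, 683.2]
No RTs fall outside the cutoffs; all 14 retained. Mean = 7142/14 = 510.143

510.1 ms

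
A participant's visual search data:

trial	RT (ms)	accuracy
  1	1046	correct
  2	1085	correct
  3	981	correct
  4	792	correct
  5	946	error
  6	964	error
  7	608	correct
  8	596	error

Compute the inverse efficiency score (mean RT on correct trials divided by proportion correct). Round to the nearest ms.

1444 ms

Correct trials (n=5): 1046, 1085, 981, 792, 608
Mean correct RT = 4512/5 = 902.4000 ms
Proportion correct = 5/8
IES = 902.4000 / (5/8) = 1443.840 ms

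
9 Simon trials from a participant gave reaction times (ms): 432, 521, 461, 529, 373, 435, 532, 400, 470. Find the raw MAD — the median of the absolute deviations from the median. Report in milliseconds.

Sorted: 373, 400, 432, 435, 461, 470, 521, 529, 532 → median = 461
|x − 461|: 29, 60, 0, 68, 88, 26, 71, 61, 9
Sorted deviations: 0, 9, 26, 29, 60, 61, 68, 71, 88 → MAD = 60

60 ms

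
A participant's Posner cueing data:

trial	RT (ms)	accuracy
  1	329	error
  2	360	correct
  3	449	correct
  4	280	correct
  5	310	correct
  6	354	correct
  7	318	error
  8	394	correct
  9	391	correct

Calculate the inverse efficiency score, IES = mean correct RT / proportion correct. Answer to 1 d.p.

466.2 ms

Correct trials (n=7): 360, 449, 280, 310, 354, 394, 391
Mean correct RT = 2538/7 = 362.5714 ms
Proportion correct = 7/9
IES = 362.5714 / (7/9) = 466.163 ms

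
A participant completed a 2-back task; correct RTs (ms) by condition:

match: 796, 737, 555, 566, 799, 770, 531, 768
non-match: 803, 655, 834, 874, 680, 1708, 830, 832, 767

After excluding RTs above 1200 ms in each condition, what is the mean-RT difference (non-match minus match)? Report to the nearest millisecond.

94 ms

non-match: exclude 1708
M(match) = 5522/8 = 690.250
M(non-match) = 6275/8 = 784.375
Difference = 784.375 − 690.250 = 94.125 ms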